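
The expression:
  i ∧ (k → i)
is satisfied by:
  {i: True}


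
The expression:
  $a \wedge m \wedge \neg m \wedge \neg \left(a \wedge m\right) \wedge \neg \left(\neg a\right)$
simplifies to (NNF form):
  $\text{False}$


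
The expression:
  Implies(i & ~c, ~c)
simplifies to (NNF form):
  True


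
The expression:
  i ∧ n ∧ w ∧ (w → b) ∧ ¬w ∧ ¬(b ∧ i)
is never true.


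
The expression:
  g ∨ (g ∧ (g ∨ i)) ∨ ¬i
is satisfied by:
  {g: True, i: False}
  {i: False, g: False}
  {i: True, g: True}


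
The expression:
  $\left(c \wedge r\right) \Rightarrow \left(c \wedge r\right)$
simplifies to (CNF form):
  $\text{True}$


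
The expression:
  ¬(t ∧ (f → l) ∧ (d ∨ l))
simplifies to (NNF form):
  (f ∧ ¬l) ∨ (¬d ∧ ¬l) ∨ ¬t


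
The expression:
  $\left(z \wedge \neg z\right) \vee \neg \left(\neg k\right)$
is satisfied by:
  {k: True}


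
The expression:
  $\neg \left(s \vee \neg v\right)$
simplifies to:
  $v \wedge \neg s$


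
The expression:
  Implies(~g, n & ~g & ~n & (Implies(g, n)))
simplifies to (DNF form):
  g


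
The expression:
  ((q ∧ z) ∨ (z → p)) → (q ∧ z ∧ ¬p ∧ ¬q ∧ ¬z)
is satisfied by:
  {z: True, q: False, p: False}


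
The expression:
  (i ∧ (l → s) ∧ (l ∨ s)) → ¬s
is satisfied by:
  {s: False, i: False}
  {i: True, s: False}
  {s: True, i: False}


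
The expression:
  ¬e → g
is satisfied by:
  {e: True, g: True}
  {e: True, g: False}
  {g: True, e: False}


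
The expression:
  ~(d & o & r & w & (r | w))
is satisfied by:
  {w: False, o: False, d: False, r: False}
  {r: True, w: False, o: False, d: False}
  {d: True, w: False, o: False, r: False}
  {r: True, d: True, w: False, o: False}
  {o: True, r: False, w: False, d: False}
  {r: True, o: True, w: False, d: False}
  {d: True, o: True, r: False, w: False}
  {r: True, d: True, o: True, w: False}
  {w: True, d: False, o: False, r: False}
  {r: True, w: True, d: False, o: False}
  {d: True, w: True, r: False, o: False}
  {r: True, d: True, w: True, o: False}
  {o: True, w: True, d: False, r: False}
  {r: True, o: True, w: True, d: False}
  {d: True, o: True, w: True, r: False}


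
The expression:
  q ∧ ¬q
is never true.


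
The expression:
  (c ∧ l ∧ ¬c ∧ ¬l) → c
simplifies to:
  True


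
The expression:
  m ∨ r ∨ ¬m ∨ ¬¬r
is always true.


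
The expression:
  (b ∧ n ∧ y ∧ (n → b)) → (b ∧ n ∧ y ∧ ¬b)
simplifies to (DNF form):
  ¬b ∨ ¬n ∨ ¬y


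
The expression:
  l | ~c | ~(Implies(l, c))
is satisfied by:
  {l: True, c: False}
  {c: False, l: False}
  {c: True, l: True}


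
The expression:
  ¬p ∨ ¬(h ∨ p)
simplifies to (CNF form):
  ¬p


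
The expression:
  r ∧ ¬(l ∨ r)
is never true.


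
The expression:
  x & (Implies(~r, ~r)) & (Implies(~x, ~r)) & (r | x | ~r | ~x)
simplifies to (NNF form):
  x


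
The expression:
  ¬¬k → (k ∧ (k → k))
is always true.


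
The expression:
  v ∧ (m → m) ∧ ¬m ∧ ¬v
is never true.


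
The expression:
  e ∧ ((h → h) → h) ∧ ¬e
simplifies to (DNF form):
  False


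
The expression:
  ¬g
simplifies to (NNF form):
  ¬g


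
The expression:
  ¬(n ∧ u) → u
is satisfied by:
  {u: True}


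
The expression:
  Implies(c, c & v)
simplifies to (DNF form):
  v | ~c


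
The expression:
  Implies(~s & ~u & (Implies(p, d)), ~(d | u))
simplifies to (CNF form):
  s | u | ~d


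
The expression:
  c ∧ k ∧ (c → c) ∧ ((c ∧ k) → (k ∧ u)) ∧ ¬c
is never true.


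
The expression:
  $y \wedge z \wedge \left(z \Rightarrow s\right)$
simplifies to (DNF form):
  $s \wedge y \wedge z$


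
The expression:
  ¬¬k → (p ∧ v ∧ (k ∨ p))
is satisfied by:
  {v: True, p: True, k: False}
  {v: True, p: False, k: False}
  {p: True, v: False, k: False}
  {v: False, p: False, k: False}
  {v: True, k: True, p: True}


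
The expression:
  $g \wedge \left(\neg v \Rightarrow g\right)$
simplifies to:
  $g$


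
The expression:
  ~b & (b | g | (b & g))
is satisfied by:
  {g: True, b: False}


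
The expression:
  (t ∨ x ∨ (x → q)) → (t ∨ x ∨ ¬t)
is always true.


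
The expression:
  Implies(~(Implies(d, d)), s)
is always true.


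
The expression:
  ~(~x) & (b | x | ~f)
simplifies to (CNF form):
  x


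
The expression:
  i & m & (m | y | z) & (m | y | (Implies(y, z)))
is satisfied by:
  {m: True, i: True}


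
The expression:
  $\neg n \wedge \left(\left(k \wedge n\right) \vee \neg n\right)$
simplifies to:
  $\neg n$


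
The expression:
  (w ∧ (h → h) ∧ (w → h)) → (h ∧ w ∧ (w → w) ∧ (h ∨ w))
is always true.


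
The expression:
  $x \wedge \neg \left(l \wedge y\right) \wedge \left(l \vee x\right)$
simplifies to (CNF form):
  $x \wedge \left(\neg l \vee \neg y\right)$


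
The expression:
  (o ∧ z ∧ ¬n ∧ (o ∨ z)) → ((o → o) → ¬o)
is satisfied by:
  {n: True, o: False, z: False}
  {o: False, z: False, n: False}
  {n: True, z: True, o: False}
  {z: True, o: False, n: False}
  {n: True, o: True, z: False}
  {o: True, n: False, z: False}
  {n: True, z: True, o: True}


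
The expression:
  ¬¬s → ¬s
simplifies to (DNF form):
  ¬s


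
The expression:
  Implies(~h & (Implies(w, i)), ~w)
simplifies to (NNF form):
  h | ~i | ~w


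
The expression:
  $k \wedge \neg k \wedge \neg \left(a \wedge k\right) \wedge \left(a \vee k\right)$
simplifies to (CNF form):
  $\text{False}$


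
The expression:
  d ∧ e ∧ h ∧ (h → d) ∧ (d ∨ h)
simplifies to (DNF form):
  d ∧ e ∧ h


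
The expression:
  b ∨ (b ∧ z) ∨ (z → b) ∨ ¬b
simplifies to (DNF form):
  True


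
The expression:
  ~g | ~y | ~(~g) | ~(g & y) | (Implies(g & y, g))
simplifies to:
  True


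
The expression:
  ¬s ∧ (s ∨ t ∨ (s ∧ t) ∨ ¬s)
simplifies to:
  ¬s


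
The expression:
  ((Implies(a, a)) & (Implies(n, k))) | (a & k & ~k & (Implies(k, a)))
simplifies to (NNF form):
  k | ~n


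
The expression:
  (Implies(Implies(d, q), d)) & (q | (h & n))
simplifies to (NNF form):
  d & (h | q) & (n | q)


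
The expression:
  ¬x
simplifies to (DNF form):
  ¬x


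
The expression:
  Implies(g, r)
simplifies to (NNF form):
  r | ~g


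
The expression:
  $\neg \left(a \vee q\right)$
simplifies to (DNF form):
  $\neg a \wedge \neg q$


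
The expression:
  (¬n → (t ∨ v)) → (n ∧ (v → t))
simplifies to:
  (n ∧ t) ∨ (¬t ∧ ¬v)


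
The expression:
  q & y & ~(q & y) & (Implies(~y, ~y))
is never true.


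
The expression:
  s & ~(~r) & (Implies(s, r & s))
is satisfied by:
  {r: True, s: True}


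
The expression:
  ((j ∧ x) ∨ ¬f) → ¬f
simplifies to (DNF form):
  ¬f ∨ ¬j ∨ ¬x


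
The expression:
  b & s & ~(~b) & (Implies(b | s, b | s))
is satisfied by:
  {b: True, s: True}


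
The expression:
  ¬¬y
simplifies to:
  y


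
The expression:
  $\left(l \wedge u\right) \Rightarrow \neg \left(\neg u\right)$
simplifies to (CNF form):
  $\text{True}$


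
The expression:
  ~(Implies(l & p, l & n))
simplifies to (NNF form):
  l & p & ~n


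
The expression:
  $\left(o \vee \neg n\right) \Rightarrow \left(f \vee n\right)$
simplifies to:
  $f \vee n$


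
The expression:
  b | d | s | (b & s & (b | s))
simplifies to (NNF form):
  b | d | s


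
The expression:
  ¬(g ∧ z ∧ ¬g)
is always true.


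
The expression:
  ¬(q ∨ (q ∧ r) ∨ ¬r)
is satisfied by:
  {r: True, q: False}


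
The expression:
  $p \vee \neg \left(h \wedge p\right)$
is always true.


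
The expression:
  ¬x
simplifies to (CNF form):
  ¬x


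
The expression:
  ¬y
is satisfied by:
  {y: False}


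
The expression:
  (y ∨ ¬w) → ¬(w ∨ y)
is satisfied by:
  {y: False}


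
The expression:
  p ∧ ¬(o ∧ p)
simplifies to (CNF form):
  p ∧ ¬o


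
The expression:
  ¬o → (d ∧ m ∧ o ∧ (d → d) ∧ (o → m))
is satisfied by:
  {o: True}


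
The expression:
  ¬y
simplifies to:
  ¬y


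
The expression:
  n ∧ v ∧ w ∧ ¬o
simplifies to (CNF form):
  n ∧ v ∧ w ∧ ¬o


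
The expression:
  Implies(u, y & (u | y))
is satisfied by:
  {y: True, u: False}
  {u: False, y: False}
  {u: True, y: True}


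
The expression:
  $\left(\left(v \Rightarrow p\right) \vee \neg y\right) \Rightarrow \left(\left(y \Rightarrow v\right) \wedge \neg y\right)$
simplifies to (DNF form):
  $\left(v \wedge \neg p\right) \vee \neg y$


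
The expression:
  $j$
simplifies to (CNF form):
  $j$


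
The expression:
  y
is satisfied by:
  {y: True}


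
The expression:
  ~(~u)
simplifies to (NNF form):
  u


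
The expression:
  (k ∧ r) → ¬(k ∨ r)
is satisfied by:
  {k: False, r: False}
  {r: True, k: False}
  {k: True, r: False}


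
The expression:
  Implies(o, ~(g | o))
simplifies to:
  ~o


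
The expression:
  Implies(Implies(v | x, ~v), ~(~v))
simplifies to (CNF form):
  v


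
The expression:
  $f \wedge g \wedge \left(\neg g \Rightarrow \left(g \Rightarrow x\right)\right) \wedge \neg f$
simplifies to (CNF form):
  $\text{False}$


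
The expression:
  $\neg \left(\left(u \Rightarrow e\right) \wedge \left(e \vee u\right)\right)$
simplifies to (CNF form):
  $\neg e$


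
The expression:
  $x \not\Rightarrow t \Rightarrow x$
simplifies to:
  $\text{True}$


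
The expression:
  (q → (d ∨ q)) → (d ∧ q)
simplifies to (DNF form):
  d ∧ q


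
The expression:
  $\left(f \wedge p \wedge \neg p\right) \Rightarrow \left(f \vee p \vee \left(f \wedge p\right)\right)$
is always true.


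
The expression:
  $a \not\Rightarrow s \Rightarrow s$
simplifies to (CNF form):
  $s \vee \neg a$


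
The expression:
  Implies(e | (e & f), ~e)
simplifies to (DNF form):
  ~e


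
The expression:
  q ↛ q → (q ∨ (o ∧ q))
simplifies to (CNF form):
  True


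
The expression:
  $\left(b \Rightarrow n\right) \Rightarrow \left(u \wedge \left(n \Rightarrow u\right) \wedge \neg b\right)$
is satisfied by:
  {u: True, n: False, b: False}
  {b: True, u: True, n: False}
  {b: True, u: False, n: False}
  {n: True, u: True, b: False}


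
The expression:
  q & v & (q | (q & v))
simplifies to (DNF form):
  q & v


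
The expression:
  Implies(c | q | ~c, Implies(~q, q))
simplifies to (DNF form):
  q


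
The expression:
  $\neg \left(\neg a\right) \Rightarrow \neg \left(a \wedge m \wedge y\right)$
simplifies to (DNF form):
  $\neg a \vee \neg m \vee \neg y$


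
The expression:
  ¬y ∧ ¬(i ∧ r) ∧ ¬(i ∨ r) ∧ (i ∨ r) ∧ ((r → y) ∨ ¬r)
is never true.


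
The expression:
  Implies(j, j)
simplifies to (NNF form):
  True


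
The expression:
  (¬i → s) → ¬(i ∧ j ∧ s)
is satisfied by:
  {s: False, i: False, j: False}
  {j: True, s: False, i: False}
  {i: True, s: False, j: False}
  {j: True, i: True, s: False}
  {s: True, j: False, i: False}
  {j: True, s: True, i: False}
  {i: True, s: True, j: False}


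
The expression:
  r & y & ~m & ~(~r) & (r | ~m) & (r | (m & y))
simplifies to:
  r & y & ~m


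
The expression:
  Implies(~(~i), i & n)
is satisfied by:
  {n: True, i: False}
  {i: False, n: False}
  {i: True, n: True}


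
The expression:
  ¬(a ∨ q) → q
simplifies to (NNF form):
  a ∨ q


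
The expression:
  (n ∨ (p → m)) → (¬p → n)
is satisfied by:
  {n: True, p: True}
  {n: True, p: False}
  {p: True, n: False}


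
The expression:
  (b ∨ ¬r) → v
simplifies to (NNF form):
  v ∨ (r ∧ ¬b)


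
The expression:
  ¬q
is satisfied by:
  {q: False}


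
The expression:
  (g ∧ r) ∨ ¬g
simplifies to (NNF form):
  r ∨ ¬g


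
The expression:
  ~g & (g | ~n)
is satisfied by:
  {n: False, g: False}


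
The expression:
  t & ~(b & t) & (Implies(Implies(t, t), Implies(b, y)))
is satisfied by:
  {t: True, b: False}


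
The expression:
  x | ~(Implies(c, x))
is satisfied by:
  {x: True, c: True}
  {x: True, c: False}
  {c: True, x: False}


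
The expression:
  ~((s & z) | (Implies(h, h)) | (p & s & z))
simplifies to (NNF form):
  False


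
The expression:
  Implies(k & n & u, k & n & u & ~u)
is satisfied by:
  {u: False, k: False, n: False}
  {n: True, u: False, k: False}
  {k: True, u: False, n: False}
  {n: True, k: True, u: False}
  {u: True, n: False, k: False}
  {n: True, u: True, k: False}
  {k: True, u: True, n: False}


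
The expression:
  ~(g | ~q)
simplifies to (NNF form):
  q & ~g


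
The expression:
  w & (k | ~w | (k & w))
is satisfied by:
  {w: True, k: True}


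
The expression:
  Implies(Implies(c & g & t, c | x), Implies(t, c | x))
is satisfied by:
  {x: True, c: True, t: False}
  {x: True, c: False, t: False}
  {c: True, x: False, t: False}
  {x: False, c: False, t: False}
  {x: True, t: True, c: True}
  {x: True, t: True, c: False}
  {t: True, c: True, x: False}


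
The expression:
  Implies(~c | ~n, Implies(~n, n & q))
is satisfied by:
  {n: True}


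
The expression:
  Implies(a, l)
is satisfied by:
  {l: True, a: False}
  {a: False, l: False}
  {a: True, l: True}


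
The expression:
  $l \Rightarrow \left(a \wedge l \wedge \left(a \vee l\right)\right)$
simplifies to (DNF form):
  $a \vee \neg l$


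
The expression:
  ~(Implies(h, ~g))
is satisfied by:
  {h: True, g: True}


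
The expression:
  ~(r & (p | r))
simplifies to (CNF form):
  ~r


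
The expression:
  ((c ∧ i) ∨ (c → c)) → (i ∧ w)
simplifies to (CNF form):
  i ∧ w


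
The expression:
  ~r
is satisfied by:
  {r: False}


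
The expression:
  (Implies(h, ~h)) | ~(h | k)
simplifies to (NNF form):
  ~h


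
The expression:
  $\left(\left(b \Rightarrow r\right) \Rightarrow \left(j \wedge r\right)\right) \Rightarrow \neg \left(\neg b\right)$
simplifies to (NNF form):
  $b \vee \neg j \vee \neg r$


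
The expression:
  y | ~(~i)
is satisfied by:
  {i: True, y: True}
  {i: True, y: False}
  {y: True, i: False}


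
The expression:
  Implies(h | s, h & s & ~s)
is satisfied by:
  {h: False, s: False}


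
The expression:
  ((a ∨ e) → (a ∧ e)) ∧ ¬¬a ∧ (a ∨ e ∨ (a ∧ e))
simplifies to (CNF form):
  a ∧ e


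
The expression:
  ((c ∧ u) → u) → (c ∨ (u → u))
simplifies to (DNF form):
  True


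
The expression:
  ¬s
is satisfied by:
  {s: False}


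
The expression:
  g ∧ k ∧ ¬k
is never true.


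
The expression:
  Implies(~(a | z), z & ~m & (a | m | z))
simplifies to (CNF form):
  a | z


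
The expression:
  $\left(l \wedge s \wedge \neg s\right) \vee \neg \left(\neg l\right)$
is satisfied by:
  {l: True}


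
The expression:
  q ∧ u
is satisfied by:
  {u: True, q: True}


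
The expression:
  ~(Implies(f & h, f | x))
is never true.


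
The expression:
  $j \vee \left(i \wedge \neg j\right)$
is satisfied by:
  {i: True, j: True}
  {i: True, j: False}
  {j: True, i: False}


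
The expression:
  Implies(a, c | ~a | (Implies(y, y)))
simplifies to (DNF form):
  True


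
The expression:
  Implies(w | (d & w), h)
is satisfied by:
  {h: True, w: False}
  {w: False, h: False}
  {w: True, h: True}


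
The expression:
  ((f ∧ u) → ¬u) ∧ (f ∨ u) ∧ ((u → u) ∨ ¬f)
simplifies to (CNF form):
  (f ∨ u) ∧ (f ∨ ¬f) ∧ (u ∨ ¬u) ∧ (¬f ∨ ¬u)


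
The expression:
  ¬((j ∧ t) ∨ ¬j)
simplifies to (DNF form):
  j ∧ ¬t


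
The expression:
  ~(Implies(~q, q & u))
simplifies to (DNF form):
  ~q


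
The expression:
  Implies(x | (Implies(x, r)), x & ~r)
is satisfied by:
  {x: True, r: False}


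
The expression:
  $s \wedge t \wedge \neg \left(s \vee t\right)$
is never true.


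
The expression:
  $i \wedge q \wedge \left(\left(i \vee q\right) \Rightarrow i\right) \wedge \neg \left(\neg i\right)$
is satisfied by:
  {i: True, q: True}


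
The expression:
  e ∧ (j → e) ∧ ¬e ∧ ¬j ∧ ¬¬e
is never true.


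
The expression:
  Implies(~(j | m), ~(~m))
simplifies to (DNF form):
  j | m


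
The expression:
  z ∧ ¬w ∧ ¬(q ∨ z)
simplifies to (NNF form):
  False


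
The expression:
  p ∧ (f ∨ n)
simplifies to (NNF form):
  p ∧ (f ∨ n)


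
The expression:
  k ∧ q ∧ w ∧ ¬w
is never true.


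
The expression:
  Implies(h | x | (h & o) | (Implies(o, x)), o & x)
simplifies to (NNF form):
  o & (x | ~h)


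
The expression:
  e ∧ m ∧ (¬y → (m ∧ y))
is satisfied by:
  {m: True, e: True, y: True}


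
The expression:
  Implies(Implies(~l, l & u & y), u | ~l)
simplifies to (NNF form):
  u | ~l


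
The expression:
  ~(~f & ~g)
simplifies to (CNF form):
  f | g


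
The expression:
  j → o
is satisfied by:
  {o: True, j: False}
  {j: False, o: False}
  {j: True, o: True}


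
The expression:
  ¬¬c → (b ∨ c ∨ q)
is always true.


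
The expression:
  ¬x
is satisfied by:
  {x: False}


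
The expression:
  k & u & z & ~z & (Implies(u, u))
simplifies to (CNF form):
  False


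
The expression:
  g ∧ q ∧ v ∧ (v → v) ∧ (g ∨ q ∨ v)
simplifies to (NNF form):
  g ∧ q ∧ v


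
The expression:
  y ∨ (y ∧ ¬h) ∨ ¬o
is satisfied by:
  {y: True, o: False}
  {o: False, y: False}
  {o: True, y: True}


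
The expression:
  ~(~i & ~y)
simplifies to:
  i | y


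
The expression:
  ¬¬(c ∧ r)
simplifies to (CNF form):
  c ∧ r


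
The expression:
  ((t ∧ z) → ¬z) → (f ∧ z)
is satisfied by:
  {z: True, t: True, f: True}
  {z: True, t: True, f: False}
  {z: True, f: True, t: False}


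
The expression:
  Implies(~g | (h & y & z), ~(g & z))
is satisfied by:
  {h: False, z: False, y: False, g: False}
  {g: True, h: False, z: False, y: False}
  {y: True, h: False, z: False, g: False}
  {g: True, y: True, h: False, z: False}
  {z: True, g: False, h: False, y: False}
  {g: True, z: True, h: False, y: False}
  {y: True, z: True, g: False, h: False}
  {g: True, y: True, z: True, h: False}
  {h: True, y: False, z: False, g: False}
  {g: True, h: True, y: False, z: False}
  {y: True, h: True, g: False, z: False}
  {g: True, y: True, h: True, z: False}
  {z: True, h: True, y: False, g: False}
  {g: True, z: True, h: True, y: False}
  {y: True, z: True, h: True, g: False}


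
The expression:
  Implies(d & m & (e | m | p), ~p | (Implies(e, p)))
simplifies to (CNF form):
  True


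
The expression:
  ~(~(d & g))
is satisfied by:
  {d: True, g: True}


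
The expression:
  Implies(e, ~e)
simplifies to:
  ~e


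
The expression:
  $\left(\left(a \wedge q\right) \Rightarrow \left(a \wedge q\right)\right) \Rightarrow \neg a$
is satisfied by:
  {a: False}


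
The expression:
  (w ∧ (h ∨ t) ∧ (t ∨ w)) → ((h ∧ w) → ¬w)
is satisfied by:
  {w: False, h: False}
  {h: True, w: False}
  {w: True, h: False}


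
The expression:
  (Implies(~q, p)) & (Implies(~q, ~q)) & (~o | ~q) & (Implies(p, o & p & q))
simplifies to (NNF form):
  q & ~o & ~p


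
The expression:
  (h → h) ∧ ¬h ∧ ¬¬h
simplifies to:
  False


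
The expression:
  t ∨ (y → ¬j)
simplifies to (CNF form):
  t ∨ ¬j ∨ ¬y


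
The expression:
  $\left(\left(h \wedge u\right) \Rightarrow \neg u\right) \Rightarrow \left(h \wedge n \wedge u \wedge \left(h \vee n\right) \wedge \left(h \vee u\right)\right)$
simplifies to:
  $h \wedge u$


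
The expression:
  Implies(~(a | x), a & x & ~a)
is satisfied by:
  {a: True, x: True}
  {a: True, x: False}
  {x: True, a: False}


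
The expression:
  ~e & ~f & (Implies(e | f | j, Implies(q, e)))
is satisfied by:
  {e: False, f: False, q: False, j: False}
  {j: True, e: False, f: False, q: False}
  {q: True, e: False, f: False, j: False}


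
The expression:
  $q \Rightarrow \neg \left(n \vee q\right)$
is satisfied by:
  {q: False}


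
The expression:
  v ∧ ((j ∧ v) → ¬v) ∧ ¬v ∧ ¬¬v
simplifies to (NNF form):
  False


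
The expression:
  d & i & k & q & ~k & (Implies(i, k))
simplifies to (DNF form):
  False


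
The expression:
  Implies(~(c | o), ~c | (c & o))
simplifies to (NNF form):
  True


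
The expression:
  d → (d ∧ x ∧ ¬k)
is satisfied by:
  {x: True, d: False, k: False}
  {x: False, d: False, k: False}
  {k: True, x: True, d: False}
  {k: True, x: False, d: False}
  {d: True, x: True, k: False}


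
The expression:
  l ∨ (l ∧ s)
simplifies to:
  l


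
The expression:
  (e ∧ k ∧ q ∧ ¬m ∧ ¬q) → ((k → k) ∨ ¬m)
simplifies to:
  True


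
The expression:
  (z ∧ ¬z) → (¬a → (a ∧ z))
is always true.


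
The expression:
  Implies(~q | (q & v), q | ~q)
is always true.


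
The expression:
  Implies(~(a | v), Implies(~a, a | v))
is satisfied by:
  {a: True, v: True}
  {a: True, v: False}
  {v: True, a: False}


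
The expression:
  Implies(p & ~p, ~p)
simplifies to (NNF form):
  True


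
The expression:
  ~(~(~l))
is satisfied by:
  {l: False}


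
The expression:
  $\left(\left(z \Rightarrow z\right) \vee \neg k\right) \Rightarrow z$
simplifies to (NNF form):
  $z$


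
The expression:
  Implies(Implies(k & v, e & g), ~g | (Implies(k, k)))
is always true.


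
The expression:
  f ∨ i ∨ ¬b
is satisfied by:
  {i: True, f: True, b: False}
  {i: True, f: False, b: False}
  {f: True, i: False, b: False}
  {i: False, f: False, b: False}
  {i: True, b: True, f: True}
  {i: True, b: True, f: False}
  {b: True, f: True, i: False}


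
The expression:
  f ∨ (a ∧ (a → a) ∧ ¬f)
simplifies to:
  a ∨ f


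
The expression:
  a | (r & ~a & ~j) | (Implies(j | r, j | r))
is always true.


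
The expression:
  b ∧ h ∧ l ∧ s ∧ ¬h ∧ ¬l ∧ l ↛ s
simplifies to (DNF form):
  False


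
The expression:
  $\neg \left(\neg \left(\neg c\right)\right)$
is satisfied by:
  {c: False}


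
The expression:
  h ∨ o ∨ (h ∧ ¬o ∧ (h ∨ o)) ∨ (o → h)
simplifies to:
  True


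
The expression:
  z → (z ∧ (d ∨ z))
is always true.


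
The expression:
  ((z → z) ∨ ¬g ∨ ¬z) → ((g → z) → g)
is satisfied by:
  {g: True}


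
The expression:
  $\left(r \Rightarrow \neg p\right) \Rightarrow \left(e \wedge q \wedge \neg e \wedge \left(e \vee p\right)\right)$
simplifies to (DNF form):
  $p \wedge r$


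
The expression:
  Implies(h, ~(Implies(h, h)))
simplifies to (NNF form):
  ~h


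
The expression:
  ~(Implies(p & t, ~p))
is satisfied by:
  {t: True, p: True}


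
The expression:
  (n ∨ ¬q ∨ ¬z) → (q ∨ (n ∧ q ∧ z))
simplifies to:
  q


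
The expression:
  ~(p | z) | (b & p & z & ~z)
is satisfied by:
  {p: False, z: False}


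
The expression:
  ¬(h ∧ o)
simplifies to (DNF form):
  ¬h ∨ ¬o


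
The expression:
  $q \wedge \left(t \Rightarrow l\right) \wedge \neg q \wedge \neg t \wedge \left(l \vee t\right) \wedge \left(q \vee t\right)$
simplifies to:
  $\text{False}$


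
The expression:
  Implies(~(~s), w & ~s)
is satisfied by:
  {s: False}


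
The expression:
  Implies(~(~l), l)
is always true.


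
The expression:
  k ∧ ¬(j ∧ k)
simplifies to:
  k ∧ ¬j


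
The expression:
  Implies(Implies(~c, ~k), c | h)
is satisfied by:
  {k: True, c: True, h: True}
  {k: True, c: True, h: False}
  {k: True, h: True, c: False}
  {k: True, h: False, c: False}
  {c: True, h: True, k: False}
  {c: True, h: False, k: False}
  {h: True, c: False, k: False}


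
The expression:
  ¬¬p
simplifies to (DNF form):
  p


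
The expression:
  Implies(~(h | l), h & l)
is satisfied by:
  {l: True, h: True}
  {l: True, h: False}
  {h: True, l: False}


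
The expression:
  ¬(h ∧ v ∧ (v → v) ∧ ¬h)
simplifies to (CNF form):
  True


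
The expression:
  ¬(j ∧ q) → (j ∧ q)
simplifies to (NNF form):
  j ∧ q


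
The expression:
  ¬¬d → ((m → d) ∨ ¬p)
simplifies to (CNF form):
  True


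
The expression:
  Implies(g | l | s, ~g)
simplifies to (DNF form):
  ~g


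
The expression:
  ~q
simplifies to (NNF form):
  ~q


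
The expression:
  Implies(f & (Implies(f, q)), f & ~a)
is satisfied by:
  {q: False, a: False, f: False}
  {f: True, q: False, a: False}
  {a: True, q: False, f: False}
  {f: True, a: True, q: False}
  {q: True, f: False, a: False}
  {f: True, q: True, a: False}
  {a: True, q: True, f: False}


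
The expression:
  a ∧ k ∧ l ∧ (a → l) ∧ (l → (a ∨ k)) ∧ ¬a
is never true.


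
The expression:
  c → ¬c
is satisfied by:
  {c: False}


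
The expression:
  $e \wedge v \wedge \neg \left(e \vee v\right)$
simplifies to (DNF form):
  $\text{False}$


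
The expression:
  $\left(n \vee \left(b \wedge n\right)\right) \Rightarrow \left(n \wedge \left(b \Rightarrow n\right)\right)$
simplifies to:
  $\text{True}$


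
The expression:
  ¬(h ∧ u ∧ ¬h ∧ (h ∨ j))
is always true.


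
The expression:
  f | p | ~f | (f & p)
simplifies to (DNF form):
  True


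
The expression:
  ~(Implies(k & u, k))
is never true.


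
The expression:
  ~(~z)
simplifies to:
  z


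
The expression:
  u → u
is always true.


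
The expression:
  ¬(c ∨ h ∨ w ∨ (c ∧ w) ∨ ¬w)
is never true.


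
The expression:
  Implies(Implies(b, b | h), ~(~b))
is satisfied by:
  {b: True}


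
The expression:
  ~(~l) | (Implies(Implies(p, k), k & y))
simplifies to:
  l | (k & y) | (p & ~k)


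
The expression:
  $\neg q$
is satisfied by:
  {q: False}


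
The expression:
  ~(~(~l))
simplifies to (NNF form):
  ~l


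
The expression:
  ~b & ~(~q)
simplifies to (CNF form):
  q & ~b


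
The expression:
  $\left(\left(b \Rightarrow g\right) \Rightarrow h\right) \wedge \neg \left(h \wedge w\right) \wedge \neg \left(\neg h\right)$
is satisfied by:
  {h: True, w: False}


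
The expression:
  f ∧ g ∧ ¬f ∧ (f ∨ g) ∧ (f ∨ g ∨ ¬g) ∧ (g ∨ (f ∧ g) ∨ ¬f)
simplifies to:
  False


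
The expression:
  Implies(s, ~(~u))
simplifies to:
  u | ~s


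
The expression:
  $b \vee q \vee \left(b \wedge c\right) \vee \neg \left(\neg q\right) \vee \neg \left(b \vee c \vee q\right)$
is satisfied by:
  {b: True, q: True, c: False}
  {b: True, c: False, q: False}
  {q: True, c: False, b: False}
  {q: False, c: False, b: False}
  {b: True, q: True, c: True}
  {b: True, c: True, q: False}
  {q: True, c: True, b: False}


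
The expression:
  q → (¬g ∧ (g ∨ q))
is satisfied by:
  {g: False, q: False}
  {q: True, g: False}
  {g: True, q: False}


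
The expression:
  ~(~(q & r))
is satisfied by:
  {r: True, q: True}


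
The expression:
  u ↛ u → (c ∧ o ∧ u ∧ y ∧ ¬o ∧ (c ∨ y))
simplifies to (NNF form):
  True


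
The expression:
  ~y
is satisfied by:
  {y: False}


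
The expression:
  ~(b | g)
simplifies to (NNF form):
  ~b & ~g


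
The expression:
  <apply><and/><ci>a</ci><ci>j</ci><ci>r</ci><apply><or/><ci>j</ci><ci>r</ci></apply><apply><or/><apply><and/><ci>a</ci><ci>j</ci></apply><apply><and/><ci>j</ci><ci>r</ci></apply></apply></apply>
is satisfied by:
  {r: True, j: True, a: True}


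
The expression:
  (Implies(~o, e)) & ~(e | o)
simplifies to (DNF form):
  False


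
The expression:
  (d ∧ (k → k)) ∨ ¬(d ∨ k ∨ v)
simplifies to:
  d ∨ (¬k ∧ ¬v)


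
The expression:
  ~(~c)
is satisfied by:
  {c: True}


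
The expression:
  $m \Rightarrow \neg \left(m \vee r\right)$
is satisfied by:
  {m: False}


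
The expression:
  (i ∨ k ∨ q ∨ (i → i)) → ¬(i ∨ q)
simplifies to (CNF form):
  ¬i ∧ ¬q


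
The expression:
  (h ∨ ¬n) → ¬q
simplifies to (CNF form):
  (n ∨ ¬q) ∧ (¬h ∨ ¬q)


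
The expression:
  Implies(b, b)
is always true.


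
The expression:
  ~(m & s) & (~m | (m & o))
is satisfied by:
  {o: True, m: False, s: False}
  {o: False, m: False, s: False}
  {s: True, o: True, m: False}
  {s: True, o: False, m: False}
  {m: True, o: True, s: False}


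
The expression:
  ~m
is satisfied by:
  {m: False}


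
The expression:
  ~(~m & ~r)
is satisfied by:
  {r: True, m: True}
  {r: True, m: False}
  {m: True, r: False}


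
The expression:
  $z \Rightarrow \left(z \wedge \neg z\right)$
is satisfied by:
  {z: False}


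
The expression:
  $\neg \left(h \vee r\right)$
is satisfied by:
  {r: False, h: False}


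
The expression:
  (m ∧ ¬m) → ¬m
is always true.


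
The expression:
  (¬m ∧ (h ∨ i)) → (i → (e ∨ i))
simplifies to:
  True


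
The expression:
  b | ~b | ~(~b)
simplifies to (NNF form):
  True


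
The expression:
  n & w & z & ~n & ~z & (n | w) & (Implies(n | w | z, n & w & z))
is never true.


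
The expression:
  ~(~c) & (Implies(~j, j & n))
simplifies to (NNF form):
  c & j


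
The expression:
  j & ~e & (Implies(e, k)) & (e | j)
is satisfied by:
  {j: True, e: False}


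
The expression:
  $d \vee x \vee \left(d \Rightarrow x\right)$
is always true.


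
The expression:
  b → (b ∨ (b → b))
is always true.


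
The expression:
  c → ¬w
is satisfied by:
  {w: False, c: False}
  {c: True, w: False}
  {w: True, c: False}


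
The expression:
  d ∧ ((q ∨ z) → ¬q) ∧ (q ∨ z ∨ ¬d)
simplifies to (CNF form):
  d ∧ z ∧ ¬q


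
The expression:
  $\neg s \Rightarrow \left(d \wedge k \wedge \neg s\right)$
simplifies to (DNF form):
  $s \vee \left(d \wedge k\right)$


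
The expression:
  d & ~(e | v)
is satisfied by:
  {d: True, v: False, e: False}


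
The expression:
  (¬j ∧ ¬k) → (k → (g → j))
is always true.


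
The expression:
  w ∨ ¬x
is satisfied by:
  {w: True, x: False}
  {x: False, w: False}
  {x: True, w: True}


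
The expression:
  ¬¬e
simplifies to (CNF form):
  e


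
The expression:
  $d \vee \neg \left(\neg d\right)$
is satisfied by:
  {d: True}


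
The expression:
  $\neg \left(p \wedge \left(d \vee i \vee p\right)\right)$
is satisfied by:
  {p: False}


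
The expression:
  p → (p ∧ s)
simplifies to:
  s ∨ ¬p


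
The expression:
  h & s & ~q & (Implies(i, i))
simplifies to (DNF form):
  h & s & ~q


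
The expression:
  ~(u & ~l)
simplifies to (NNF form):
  l | ~u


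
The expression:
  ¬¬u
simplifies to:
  u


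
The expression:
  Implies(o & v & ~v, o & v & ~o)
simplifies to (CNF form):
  True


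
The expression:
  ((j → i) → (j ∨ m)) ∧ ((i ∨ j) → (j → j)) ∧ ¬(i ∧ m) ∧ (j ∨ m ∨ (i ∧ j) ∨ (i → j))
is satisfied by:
  {j: True, m: False, i: False}
  {i: True, j: True, m: False}
  {m: True, j: True, i: False}
  {m: True, j: False, i: False}


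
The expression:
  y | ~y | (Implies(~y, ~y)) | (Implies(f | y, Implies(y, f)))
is always true.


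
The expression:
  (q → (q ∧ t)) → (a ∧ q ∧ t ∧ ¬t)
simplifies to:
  q ∧ ¬t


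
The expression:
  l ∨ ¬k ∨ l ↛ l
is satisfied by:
  {l: True, k: False}
  {k: False, l: False}
  {k: True, l: True}


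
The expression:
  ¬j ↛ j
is always true.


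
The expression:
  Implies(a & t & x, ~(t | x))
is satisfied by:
  {x: False, t: False, a: False}
  {a: True, x: False, t: False}
  {t: True, x: False, a: False}
  {a: True, t: True, x: False}
  {x: True, a: False, t: False}
  {a: True, x: True, t: False}
  {t: True, x: True, a: False}


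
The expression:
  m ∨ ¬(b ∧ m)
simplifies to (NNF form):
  True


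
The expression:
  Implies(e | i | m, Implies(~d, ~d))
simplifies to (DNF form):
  True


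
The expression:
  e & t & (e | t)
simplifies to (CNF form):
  e & t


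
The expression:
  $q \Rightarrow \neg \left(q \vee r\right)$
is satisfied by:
  {q: False}


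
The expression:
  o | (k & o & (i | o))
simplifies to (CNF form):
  o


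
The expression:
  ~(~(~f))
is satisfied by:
  {f: False}


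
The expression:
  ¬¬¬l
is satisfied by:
  {l: False}


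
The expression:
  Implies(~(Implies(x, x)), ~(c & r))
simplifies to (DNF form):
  True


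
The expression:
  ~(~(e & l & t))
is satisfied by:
  {t: True, e: True, l: True}


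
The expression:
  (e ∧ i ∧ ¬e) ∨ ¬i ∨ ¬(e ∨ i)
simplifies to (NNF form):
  ¬i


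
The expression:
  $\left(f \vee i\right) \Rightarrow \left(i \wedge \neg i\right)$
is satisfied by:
  {i: False, f: False}


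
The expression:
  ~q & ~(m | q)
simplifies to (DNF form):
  ~m & ~q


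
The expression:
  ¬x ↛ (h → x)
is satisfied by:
  {h: True, x: False}


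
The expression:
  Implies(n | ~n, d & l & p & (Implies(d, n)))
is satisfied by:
  {p: True, d: True, n: True, l: True}


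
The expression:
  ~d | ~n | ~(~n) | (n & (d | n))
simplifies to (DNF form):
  True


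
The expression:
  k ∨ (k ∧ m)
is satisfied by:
  {k: True}


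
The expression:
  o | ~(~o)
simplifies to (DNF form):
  o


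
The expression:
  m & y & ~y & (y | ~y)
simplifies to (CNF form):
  False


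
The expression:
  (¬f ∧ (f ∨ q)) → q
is always true.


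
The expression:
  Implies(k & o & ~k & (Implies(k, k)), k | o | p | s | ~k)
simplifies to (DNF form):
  True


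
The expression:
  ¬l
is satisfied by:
  {l: False}


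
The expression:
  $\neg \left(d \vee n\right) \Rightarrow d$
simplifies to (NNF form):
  $d \vee n$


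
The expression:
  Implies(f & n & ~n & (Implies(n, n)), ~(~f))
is always true.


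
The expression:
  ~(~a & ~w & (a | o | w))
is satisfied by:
  {a: True, w: True, o: False}
  {a: True, w: False, o: False}
  {w: True, a: False, o: False}
  {a: False, w: False, o: False}
  {a: True, o: True, w: True}
  {a: True, o: True, w: False}
  {o: True, w: True, a: False}


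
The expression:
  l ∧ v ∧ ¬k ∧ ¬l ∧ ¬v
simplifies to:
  False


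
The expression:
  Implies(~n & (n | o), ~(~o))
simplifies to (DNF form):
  True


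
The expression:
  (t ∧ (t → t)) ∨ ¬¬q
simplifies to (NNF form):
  q ∨ t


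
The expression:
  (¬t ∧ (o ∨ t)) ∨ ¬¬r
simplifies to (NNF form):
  r ∨ (o ∧ ¬t)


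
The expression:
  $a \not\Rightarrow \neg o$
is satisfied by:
  {a: True, o: True}


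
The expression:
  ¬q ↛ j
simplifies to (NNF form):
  j ∨ ¬q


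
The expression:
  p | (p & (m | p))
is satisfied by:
  {p: True}


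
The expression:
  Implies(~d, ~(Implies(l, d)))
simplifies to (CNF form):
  d | l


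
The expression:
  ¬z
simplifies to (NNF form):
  ¬z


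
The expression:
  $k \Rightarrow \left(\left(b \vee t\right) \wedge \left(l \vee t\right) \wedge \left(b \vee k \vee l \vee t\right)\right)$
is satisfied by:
  {t: True, l: True, b: True, k: False}
  {t: True, l: True, b: False, k: False}
  {t: True, b: True, k: False, l: False}
  {t: True, b: False, k: False, l: False}
  {l: True, b: True, k: False, t: False}
  {l: True, b: False, k: False, t: False}
  {b: True, l: False, k: False, t: False}
  {b: False, l: False, k: False, t: False}
  {t: True, l: True, k: True, b: True}
  {t: True, l: True, k: True, b: False}
  {t: True, k: True, b: True, l: False}
  {t: True, k: True, b: False, l: False}
  {l: True, k: True, b: True, t: False}


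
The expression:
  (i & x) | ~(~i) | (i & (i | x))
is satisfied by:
  {i: True}


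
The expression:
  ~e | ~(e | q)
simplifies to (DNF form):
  ~e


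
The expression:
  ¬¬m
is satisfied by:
  {m: True}


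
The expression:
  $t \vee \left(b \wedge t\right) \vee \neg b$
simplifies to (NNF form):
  $t \vee \neg b$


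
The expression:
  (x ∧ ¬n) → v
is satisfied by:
  {n: True, v: True, x: False}
  {n: True, v: False, x: False}
  {v: True, n: False, x: False}
  {n: False, v: False, x: False}
  {n: True, x: True, v: True}
  {n: True, x: True, v: False}
  {x: True, v: True, n: False}


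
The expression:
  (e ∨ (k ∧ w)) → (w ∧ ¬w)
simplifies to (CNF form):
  ¬e ∧ (¬k ∨ ¬w)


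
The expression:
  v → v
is always true.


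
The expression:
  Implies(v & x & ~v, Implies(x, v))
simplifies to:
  True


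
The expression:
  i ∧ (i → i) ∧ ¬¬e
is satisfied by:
  {i: True, e: True}


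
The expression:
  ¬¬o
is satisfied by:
  {o: True}


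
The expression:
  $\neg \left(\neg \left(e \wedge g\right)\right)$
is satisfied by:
  {e: True, g: True}


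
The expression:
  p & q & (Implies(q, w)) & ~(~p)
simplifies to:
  p & q & w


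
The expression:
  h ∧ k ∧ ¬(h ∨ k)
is never true.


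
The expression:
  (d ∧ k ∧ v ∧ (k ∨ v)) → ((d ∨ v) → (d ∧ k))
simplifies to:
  True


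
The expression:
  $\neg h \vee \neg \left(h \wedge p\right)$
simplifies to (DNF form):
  $\neg h \vee \neg p$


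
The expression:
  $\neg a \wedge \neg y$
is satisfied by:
  {y: False, a: False}


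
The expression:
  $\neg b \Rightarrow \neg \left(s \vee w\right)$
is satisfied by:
  {b: True, w: False, s: False}
  {b: True, s: True, w: False}
  {b: True, w: True, s: False}
  {b: True, s: True, w: True}
  {s: False, w: False, b: False}


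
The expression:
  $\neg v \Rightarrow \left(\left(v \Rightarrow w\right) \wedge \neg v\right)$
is always true.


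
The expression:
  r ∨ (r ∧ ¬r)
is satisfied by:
  {r: True}


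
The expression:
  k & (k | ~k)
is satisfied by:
  {k: True}


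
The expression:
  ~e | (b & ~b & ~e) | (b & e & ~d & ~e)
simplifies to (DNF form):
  ~e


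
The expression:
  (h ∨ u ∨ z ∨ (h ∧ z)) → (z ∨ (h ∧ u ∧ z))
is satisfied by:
  {z: True, h: False, u: False}
  {z: True, u: True, h: False}
  {z: True, h: True, u: False}
  {z: True, u: True, h: True}
  {u: False, h: False, z: False}


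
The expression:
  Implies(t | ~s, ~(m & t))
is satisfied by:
  {m: False, t: False}
  {t: True, m: False}
  {m: True, t: False}


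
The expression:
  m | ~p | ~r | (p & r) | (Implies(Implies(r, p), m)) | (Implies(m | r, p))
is always true.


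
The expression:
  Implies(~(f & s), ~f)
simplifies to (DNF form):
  s | ~f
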